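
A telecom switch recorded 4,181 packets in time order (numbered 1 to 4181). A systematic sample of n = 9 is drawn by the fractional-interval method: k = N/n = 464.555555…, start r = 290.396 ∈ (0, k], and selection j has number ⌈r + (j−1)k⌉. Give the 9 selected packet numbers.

j=1: r + 0k = 290.396 → ⌈·⌉ = 291
j=2: r + 1k = 754.951555… → ⌈·⌉ = 755
j=3: r + 2k = 1219.507111… → ⌈·⌉ = 1220
j=4: r + 3k = 1684.062666… → ⌈·⌉ = 1685
j=5: r + 4k = 2148.618222… → ⌈·⌉ = 2149
j=6: r + 5k = 2613.173777… → ⌈·⌉ = 2614
j=7: r + 6k = 3077.729333… → ⌈·⌉ = 3078
j=8: r + 7k = 3542.284888… → ⌈·⌉ = 3543
j=9: r + 8k = 4006.840444… → ⌈·⌉ = 4007

291, 755, 1220, 1685, 2149, 2614, 3078, 3543, 4007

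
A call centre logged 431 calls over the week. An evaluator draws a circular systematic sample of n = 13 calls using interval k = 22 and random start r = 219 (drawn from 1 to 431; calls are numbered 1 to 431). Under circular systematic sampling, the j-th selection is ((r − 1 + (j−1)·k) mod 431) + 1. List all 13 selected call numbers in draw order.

Selection 1: 219
Selection 2: 219 + 22 = 241
Selection 3: 241 + 22 = 263
Selection 4: 263 + 22 = 285
Selection 5: 285 + 22 = 307
Selection 6: 307 + 22 = 329
Selection 7: 329 + 22 = 351
Selection 8: 351 + 22 = 373
Selection 9: 373 + 22 = 395
Selection 10: 395 + 22 = 417
Selection 11: 417 + 22 = 439 → 439 − 431 = 8
Selection 12: 8 + 22 = 30
Selection 13: 30 + 22 = 52

219, 241, 263, 285, 307, 329, 351, 373, 395, 417, 8, 30, 52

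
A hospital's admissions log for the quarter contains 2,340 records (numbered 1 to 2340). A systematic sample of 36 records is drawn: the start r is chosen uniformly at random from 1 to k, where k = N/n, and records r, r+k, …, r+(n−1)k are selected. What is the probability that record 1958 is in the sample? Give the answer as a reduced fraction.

1/65

k = 2340/36 = 65.
Record 1958 is selected iff r ≡ 1958 (mod 65); exactly one such r in {1,…,65}.
Inclusion probability = 1/65.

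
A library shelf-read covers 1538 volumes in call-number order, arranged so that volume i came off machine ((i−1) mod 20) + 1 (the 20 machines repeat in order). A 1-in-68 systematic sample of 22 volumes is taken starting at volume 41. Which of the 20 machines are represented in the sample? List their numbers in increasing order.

Consecutive selections differ by k = 68, so their machine numbers differ by 68 mod 20 = 8.
gcd(68, 20) = 4, so the sample visits 20/4 = 5 distinct residues mod 20.
Start 41 is machine 1; the machines hit are 1, 5, 9, 13, 17.

1, 5, 9, 13, 17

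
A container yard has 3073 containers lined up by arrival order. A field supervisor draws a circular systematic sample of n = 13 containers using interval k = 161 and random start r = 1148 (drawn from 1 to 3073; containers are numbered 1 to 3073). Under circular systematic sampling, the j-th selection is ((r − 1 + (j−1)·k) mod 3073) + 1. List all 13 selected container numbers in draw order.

Selection 1: 1148
Selection 2: 1148 + 161 = 1309
Selection 3: 1309 + 161 = 1470
Selection 4: 1470 + 161 = 1631
Selection 5: 1631 + 161 = 1792
Selection 6: 1792 + 161 = 1953
Selection 7: 1953 + 161 = 2114
Selection 8: 2114 + 161 = 2275
Selection 9: 2275 + 161 = 2436
Selection 10: 2436 + 161 = 2597
Selection 11: 2597 + 161 = 2758
Selection 12: 2758 + 161 = 2919
Selection 13: 2919 + 161 = 3080 → 3080 − 3073 = 7

1148, 1309, 1470, 1631, 1792, 1953, 2114, 2275, 2436, 2597, 2758, 2919, 7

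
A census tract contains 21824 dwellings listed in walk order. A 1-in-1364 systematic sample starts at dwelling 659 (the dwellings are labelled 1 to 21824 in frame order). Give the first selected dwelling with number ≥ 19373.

k = 1364
Steps past start: ⌈(19373 − 659)/1364⌉ = ⌈18714/1364⌉ = 14
Selected dwelling: 659 + 14×1364 = 19755

19755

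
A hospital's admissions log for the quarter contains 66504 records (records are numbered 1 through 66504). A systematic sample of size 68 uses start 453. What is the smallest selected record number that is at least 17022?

k = 66504/68 = 978
Steps past start: ⌈(17022 − 453)/978⌉ = ⌈16569/978⌉ = 17
Selected record: 453 + 17×978 = 17079

17079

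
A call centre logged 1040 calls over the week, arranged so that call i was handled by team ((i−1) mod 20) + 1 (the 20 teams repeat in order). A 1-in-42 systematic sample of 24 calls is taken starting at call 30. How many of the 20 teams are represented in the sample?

10

Consecutive selections differ by k = 42, so their team numbers differ by 42 mod 20 = 2.
gcd(42, 20) = 2, so the sample visits 20/2 = 10 distinct residues mod 20.
Start 30 is team 10; the teams hit are 2, 4, 6, 8, 10, 12, 14, 16, 18, 20.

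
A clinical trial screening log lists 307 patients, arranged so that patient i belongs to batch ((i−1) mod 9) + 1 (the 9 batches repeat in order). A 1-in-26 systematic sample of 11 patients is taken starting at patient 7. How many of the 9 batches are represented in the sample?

Consecutive selections differ by k = 26, so their batch numbers differ by 26 mod 9 = 8.
gcd(26, 9) = 1, so the sample visits 9/1 = 9 distinct residues mod 9.
Start 7 is batch 7; the batches hit are 1, 2, 3, 4, 5, 6, 7, 8, 9.

9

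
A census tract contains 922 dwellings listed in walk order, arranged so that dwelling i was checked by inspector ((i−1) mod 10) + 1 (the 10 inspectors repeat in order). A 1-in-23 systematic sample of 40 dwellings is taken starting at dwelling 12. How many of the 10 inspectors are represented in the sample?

Consecutive selections differ by k = 23, so their inspector numbers differ by 23 mod 10 = 3.
gcd(23, 10) = 1, so the sample visits 10/1 = 10 distinct residues mod 10.
Start 12 is inspector 2; the inspectors hit are 1, 2, 3, 4, 5, 6, 7, 8, 9, 10.

10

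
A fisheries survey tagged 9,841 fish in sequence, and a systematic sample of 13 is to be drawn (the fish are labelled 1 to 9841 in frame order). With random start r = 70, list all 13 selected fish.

70, 827, 1584, 2341, 3098, 3855, 4612, 5369, 6126, 6883, 7640, 8397, 9154

k = N/n = 9841/13 = 757
fish 1: 70
fish 2: 70 + 757 = 827
fish 3: 827 + 757 = 1584
fish 4: 1584 + 757 = 2341
fish 5: 2341 + 757 = 3098
fish 6: 3098 + 757 = 3855
fish 7: 3855 + 757 = 4612
fish 8: 4612 + 757 = 5369
fish 9: 5369 + 757 = 6126
fish 10: 6126 + 757 = 6883
fish 11: 6883 + 757 = 7640
fish 12: 7640 + 757 = 8397
fish 13: 8397 + 757 = 9154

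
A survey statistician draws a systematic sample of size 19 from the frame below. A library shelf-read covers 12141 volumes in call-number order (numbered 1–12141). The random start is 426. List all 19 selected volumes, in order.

k = N/n = 12141/19 = 639
volume 1: 426
volume 2: 426 + 639 = 1065
volume 3: 1065 + 639 = 1704
volume 4: 1704 + 639 = 2343
volume 5: 2343 + 639 = 2982
volume 6: 2982 + 639 = 3621
volume 7: 3621 + 639 = 4260
volume 8: 4260 + 639 = 4899
volume 9: 4899 + 639 = 5538
volume 10: 5538 + 639 = 6177
volume 11: 6177 + 639 = 6816
volume 12: 6816 + 639 = 7455
volume 13: 7455 + 639 = 8094
volume 14: 8094 + 639 = 8733
volume 15: 8733 + 639 = 9372
volume 16: 9372 + 639 = 10011
volume 17: 10011 + 639 = 10650
volume 18: 10650 + 639 = 11289
volume 19: 11289 + 639 = 11928

426, 1065, 1704, 2343, 2982, 3621, 4260, 4899, 5538, 6177, 6816, 7455, 8094, 8733, 9372, 10011, 10650, 11289, 11928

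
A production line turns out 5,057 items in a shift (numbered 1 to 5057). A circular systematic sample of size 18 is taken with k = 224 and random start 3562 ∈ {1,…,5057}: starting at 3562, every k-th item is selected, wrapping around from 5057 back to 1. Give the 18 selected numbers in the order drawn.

3562, 3786, 4010, 4234, 4458, 4682, 4906, 73, 297, 521, 745, 969, 1193, 1417, 1641, 1865, 2089, 2313

Selection 1: 3562
Selection 2: 3562 + 224 = 3786
Selection 3: 3786 + 224 = 4010
Selection 4: 4010 + 224 = 4234
Selection 5: 4234 + 224 = 4458
Selection 6: 4458 + 224 = 4682
Selection 7: 4682 + 224 = 4906
Selection 8: 4906 + 224 = 5130 → 5130 − 5057 = 73
Selection 9: 73 + 224 = 297
Selection 10: 297 + 224 = 521
Selection 11: 521 + 224 = 745
Selection 12: 745 + 224 = 969
Selection 13: 969 + 224 = 1193
Selection 14: 1193 + 224 = 1417
Selection 15: 1417 + 224 = 1641
Selection 16: 1641 + 224 = 1865
Selection 17: 1865 + 224 = 2089
Selection 18: 2089 + 224 = 2313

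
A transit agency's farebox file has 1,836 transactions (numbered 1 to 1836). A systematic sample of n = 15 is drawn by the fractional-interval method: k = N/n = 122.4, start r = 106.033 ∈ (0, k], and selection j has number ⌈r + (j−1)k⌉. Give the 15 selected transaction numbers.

j=1: r + 0k = 106.033 → ⌈·⌉ = 107
j=2: r + 1k = 228.433 → ⌈·⌉ = 229
j=3: r + 2k = 350.833 → ⌈·⌉ = 351
j=4: r + 3k = 473.233 → ⌈·⌉ = 474
j=5: r + 4k = 595.633 → ⌈·⌉ = 596
j=6: r + 5k = 718.033 → ⌈·⌉ = 719
j=7: r + 6k = 840.433 → ⌈·⌉ = 841
j=8: r + 7k = 962.833 → ⌈·⌉ = 963
j=9: r + 8k = 1085.233 → ⌈·⌉ = 1086
j=10: r + 9k = 1207.633 → ⌈·⌉ = 1208
j=11: r + 10k = 1330.033 → ⌈·⌉ = 1331
j=12: r + 11k = 1452.433 → ⌈·⌉ = 1453
j=13: r + 12k = 1574.833 → ⌈·⌉ = 1575
j=14: r + 13k = 1697.233 → ⌈·⌉ = 1698
j=15: r + 14k = 1819.633 → ⌈·⌉ = 1820

107, 229, 351, 474, 596, 719, 841, 963, 1086, 1208, 1331, 1453, 1575, 1698, 1820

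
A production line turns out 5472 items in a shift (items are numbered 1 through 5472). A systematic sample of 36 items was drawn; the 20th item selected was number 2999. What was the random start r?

111

k = 5472/36 = 152
r = 2999 − (20−1)×152 = 2999 − 2888 = 111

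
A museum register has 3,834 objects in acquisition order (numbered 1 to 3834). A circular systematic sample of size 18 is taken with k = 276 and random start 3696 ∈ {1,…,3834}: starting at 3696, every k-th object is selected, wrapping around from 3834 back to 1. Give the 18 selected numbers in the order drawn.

Selection 1: 3696
Selection 2: 3696 + 276 = 3972 → 3972 − 3834 = 138
Selection 3: 138 + 276 = 414
Selection 4: 414 + 276 = 690
Selection 5: 690 + 276 = 966
Selection 6: 966 + 276 = 1242
Selection 7: 1242 + 276 = 1518
Selection 8: 1518 + 276 = 1794
Selection 9: 1794 + 276 = 2070
Selection 10: 2070 + 276 = 2346
Selection 11: 2346 + 276 = 2622
Selection 12: 2622 + 276 = 2898
Selection 13: 2898 + 276 = 3174
Selection 14: 3174 + 276 = 3450
Selection 15: 3450 + 276 = 3726
Selection 16: 3726 + 276 = 4002 → 4002 − 3834 = 168
Selection 17: 168 + 276 = 444
Selection 18: 444 + 276 = 720

3696, 138, 414, 690, 966, 1242, 1518, 1794, 2070, 2346, 2622, 2898, 3174, 3450, 3726, 168, 444, 720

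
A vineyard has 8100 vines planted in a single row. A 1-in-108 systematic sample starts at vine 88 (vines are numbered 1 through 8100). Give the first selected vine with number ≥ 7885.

k = 108
Steps past start: ⌈(7885 − 88)/108⌉ = ⌈7797/108⌉ = 73
Selected vine: 88 + 73×108 = 7972

7972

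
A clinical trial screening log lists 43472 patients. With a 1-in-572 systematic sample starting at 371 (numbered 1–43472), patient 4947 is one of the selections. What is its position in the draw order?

k = 572
position = (4947 − 371)/572 + 1 = 4576/572 + 1 = 8 + 1 = 9

9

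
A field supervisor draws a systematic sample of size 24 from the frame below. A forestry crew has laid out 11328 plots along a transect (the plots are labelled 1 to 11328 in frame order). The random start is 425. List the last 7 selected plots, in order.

8449, 8921, 9393, 9865, 10337, 10809, 11281

k = N/n = 11328/24 = 472
18th selection = 425 + 17×472 = 8449
19th: 8449 + 472 = 8921
20th: 8921 + 472 = 9393
21st: 9393 + 472 = 9865
22nd: 9865 + 472 = 10337
23rd: 10337 + 472 = 10809
24th: 10809 + 472 = 11281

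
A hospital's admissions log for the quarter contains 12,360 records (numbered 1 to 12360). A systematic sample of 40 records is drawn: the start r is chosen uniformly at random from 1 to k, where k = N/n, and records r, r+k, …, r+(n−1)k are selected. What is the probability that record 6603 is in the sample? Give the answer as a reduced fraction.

1/309

k = 12360/40 = 309.
Record 6603 is selected iff r ≡ 6603 (mod 309); exactly one such r in {1,…,309}.
Inclusion probability = 1/309.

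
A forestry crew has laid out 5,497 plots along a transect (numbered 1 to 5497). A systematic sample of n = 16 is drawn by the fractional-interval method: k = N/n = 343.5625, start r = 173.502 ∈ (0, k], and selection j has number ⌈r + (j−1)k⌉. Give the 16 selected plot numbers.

174, 518, 861, 1205, 1548, 1892, 2235, 2579, 2923, 3266, 3610, 3953, 4297, 4640, 4984, 5327

j=1: r + 0k = 173.502 → ⌈·⌉ = 174
j=2: r + 1k = 517.0645 → ⌈·⌉ = 518
j=3: r + 2k = 860.627 → ⌈·⌉ = 861
j=4: r + 3k = 1204.1895 → ⌈·⌉ = 1205
j=5: r + 4k = 1547.752 → ⌈·⌉ = 1548
j=6: r + 5k = 1891.3145 → ⌈·⌉ = 1892
j=7: r + 6k = 2234.877 → ⌈·⌉ = 2235
j=8: r + 7k = 2578.4395 → ⌈·⌉ = 2579
j=9: r + 8k = 2922.002 → ⌈·⌉ = 2923
j=10: r + 9k = 3265.5645 → ⌈·⌉ = 3266
j=11: r + 10k = 3609.127 → ⌈·⌉ = 3610
j=12: r + 11k = 3952.6895 → ⌈·⌉ = 3953
j=13: r + 12k = 4296.252 → ⌈·⌉ = 4297
j=14: r + 13k = 4639.8145 → ⌈·⌉ = 4640
j=15: r + 14k = 4983.377 → ⌈·⌉ = 4984
j=16: r + 15k = 5326.9395 → ⌈·⌉ = 5327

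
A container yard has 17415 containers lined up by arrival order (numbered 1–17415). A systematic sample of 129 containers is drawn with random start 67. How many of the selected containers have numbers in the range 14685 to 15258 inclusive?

k = 17415/129 = 135
First selection ≥ 14685: 67 + ⌈(14685−67)/135⌉·135 = 67 + 109×135 = 14782
Last selection ≤ 15258: 67 + ⌊(15258−67)/135⌋·135 = 67 + 112×135 = 15187
Count = 112 − 109 + 1 = 4

4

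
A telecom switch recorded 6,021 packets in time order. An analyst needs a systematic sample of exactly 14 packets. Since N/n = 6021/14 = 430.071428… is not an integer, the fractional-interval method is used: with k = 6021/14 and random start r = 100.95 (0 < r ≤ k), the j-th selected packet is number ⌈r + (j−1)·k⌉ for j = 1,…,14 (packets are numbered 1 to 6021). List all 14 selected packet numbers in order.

101, 532, 962, 1392, 1822, 2252, 2682, 3112, 3542, 3972, 4402, 4832, 5262, 5692

j=1: r + 0k = 100.95 → ⌈·⌉ = 101
j=2: r + 1k = 531.021428… → ⌈·⌉ = 532
j=3: r + 2k = 961.092857… → ⌈·⌉ = 962
j=4: r + 3k = 1391.164285… → ⌈·⌉ = 1392
j=5: r + 4k = 1821.235714… → ⌈·⌉ = 1822
j=6: r + 5k = 2251.307142… → ⌈·⌉ = 2252
j=7: r + 6k = 2681.378571… → ⌈·⌉ = 2682
j=8: r + 7k = 3111.45 → ⌈·⌉ = 3112
j=9: r + 8k = 3541.521428… → ⌈·⌉ = 3542
j=10: r + 9k = 3971.592857… → ⌈·⌉ = 3972
j=11: r + 10k = 4401.664285… → ⌈·⌉ = 4402
j=12: r + 11k = 4831.735714… → ⌈·⌉ = 4832
j=13: r + 12k = 5261.807142… → ⌈·⌉ = 5262
j=14: r + 13k = 5691.878571… → ⌈·⌉ = 5692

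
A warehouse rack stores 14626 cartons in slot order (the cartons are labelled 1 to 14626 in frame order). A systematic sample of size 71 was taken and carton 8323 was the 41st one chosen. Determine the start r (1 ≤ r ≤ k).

83

k = 14626/71 = 206
r = 8323 − (41−1)×206 = 8323 − 8240 = 83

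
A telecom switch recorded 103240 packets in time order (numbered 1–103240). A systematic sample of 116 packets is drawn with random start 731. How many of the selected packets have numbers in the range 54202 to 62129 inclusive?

k = 103240/116 = 890
First selection ≥ 54202: 731 + ⌈(54202−731)/890⌉·890 = 731 + 61×890 = 55021
Last selection ≤ 62129: 731 + ⌊(62129−731)/890⌋·890 = 731 + 68×890 = 61251
Count = 68 − 61 + 1 = 8

8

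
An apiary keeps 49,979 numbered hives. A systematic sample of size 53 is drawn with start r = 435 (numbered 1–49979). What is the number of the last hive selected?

49471

k = 49979/53 = 943
53rd selection = r + (53−1)·k = 435 + 52×943 = 435 + 49036 = 49471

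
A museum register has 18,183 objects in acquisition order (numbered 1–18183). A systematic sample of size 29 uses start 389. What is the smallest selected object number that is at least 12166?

k = 18183/29 = 627
Steps past start: ⌈(12166 − 389)/627⌉ = ⌈11777/627⌉ = 19
Selected object: 389 + 19×627 = 12302

12302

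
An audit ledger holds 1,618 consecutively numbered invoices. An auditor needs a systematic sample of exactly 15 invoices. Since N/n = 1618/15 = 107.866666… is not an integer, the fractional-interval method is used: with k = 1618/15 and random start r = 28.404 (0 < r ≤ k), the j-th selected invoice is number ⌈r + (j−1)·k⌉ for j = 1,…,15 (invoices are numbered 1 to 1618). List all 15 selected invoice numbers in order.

j=1: r + 0k = 28.404 → ⌈·⌉ = 29
j=2: r + 1k = 136.270666… → ⌈·⌉ = 137
j=3: r + 2k = 244.137333… → ⌈·⌉ = 245
j=4: r + 3k = 352.004 → ⌈·⌉ = 353
j=5: r + 4k = 459.870666… → ⌈·⌉ = 460
j=6: r + 5k = 567.737333… → ⌈·⌉ = 568
j=7: r + 6k = 675.604 → ⌈·⌉ = 676
j=8: r + 7k = 783.470666… → ⌈·⌉ = 784
j=9: r + 8k = 891.337333… → ⌈·⌉ = 892
j=10: r + 9k = 999.204 → ⌈·⌉ = 1000
j=11: r + 10k = 1107.070666… → ⌈·⌉ = 1108
j=12: r + 11k = 1214.937333… → ⌈·⌉ = 1215
j=13: r + 12k = 1322.804 → ⌈·⌉ = 1323
j=14: r + 13k = 1430.670666… → ⌈·⌉ = 1431
j=15: r + 14k = 1538.537333… → ⌈·⌉ = 1539

29, 137, 245, 353, 460, 568, 676, 784, 892, 1000, 1108, 1215, 1323, 1431, 1539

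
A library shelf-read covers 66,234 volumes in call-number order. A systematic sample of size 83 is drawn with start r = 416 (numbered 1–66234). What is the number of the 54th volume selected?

42710

k = 66234/83 = 798
54th selection = r + (54−1)·k = 416 + 53×798 = 416 + 42294 = 42710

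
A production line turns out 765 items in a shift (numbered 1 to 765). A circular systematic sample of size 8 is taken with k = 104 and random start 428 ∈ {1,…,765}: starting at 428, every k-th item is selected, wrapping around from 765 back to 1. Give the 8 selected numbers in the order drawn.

428, 532, 636, 740, 79, 183, 287, 391

Selection 1: 428
Selection 2: 428 + 104 = 532
Selection 3: 532 + 104 = 636
Selection 4: 636 + 104 = 740
Selection 5: 740 + 104 = 844 → 844 − 765 = 79
Selection 6: 79 + 104 = 183
Selection 7: 183 + 104 = 287
Selection 8: 287 + 104 = 391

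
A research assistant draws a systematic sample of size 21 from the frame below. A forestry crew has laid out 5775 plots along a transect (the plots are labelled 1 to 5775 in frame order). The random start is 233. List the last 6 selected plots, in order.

k = N/n = 5775/21 = 275
16th selection = 233 + 15×275 = 4358
17th: 4358 + 275 = 4633
18th: 4633 + 275 = 4908
19th: 4908 + 275 = 5183
20th: 5183 + 275 = 5458
21st: 5458 + 275 = 5733

4358, 4633, 4908, 5183, 5458, 5733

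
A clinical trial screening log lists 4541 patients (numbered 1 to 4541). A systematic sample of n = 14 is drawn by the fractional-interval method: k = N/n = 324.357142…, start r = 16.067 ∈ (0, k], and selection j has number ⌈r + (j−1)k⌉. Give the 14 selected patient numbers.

j=1: r + 0k = 16.067 → ⌈·⌉ = 17
j=2: r + 1k = 340.424142… → ⌈·⌉ = 341
j=3: r + 2k = 664.781285… → ⌈·⌉ = 665
j=4: r + 3k = 989.138428… → ⌈·⌉ = 990
j=5: r + 4k = 1313.495571… → ⌈·⌉ = 1314
j=6: r + 5k = 1637.852714… → ⌈·⌉ = 1638
j=7: r + 6k = 1962.209857… → ⌈·⌉ = 1963
j=8: r + 7k = 2286.567 → ⌈·⌉ = 2287
j=9: r + 8k = 2610.924142… → ⌈·⌉ = 2611
j=10: r + 9k = 2935.281285… → ⌈·⌉ = 2936
j=11: r + 10k = 3259.638428… → ⌈·⌉ = 3260
j=12: r + 11k = 3583.995571… → ⌈·⌉ = 3584
j=13: r + 12k = 3908.352714… → ⌈·⌉ = 3909
j=14: r + 13k = 4232.709857… → ⌈·⌉ = 4233

17, 341, 665, 990, 1314, 1638, 1963, 2287, 2611, 2936, 3260, 3584, 3909, 4233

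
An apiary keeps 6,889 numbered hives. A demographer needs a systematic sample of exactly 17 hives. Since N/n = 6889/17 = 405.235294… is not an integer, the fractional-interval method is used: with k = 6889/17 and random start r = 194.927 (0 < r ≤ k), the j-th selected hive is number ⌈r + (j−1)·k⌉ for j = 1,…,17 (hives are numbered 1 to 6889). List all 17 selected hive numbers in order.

195, 601, 1006, 1411, 1816, 2222, 2627, 3032, 3437, 3843, 4248, 4653, 5058, 5463, 5869, 6274, 6679

j=1: r + 0k = 194.927 → ⌈·⌉ = 195
j=2: r + 1k = 600.162294… → ⌈·⌉ = 601
j=3: r + 2k = 1005.397588… → ⌈·⌉ = 1006
j=4: r + 3k = 1410.632882… → ⌈·⌉ = 1411
j=5: r + 4k = 1815.868176… → ⌈·⌉ = 1816
j=6: r + 5k = 2221.103470… → ⌈·⌉ = 2222
j=7: r + 6k = 2626.338764… → ⌈·⌉ = 2627
j=8: r + 7k = 3031.574058… → ⌈·⌉ = 3032
j=9: r + 8k = 3436.809352… → ⌈·⌉ = 3437
j=10: r + 9k = 3842.044647… → ⌈·⌉ = 3843
j=11: r + 10k = 4247.279941… → ⌈·⌉ = 4248
j=12: r + 11k = 4652.515235… → ⌈·⌉ = 4653
j=13: r + 12k = 5057.750529… → ⌈·⌉ = 5058
j=14: r + 13k = 5462.985823… → ⌈·⌉ = 5463
j=15: r + 14k = 5868.221117… → ⌈·⌉ = 5869
j=16: r + 15k = 6273.456411… → ⌈·⌉ = 6274
j=17: r + 16k = 6678.691705… → ⌈·⌉ = 6679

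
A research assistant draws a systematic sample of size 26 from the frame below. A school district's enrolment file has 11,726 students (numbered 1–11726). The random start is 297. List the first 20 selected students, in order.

297, 748, 1199, 1650, 2101, 2552, 3003, 3454, 3905, 4356, 4807, 5258, 5709, 6160, 6611, 7062, 7513, 7964, 8415, 8866

k = N/n = 11726/26 = 451
student 1: 297
student 2: 297 + 451 = 748
student 3: 748 + 451 = 1199
student 4: 1199 + 451 = 1650
student 5: 1650 + 451 = 2101
student 6: 2101 + 451 = 2552
student 7: 2552 + 451 = 3003
student 8: 3003 + 451 = 3454
student 9: 3454 + 451 = 3905
student 10: 3905 + 451 = 4356
student 11: 4356 + 451 = 4807
student 12: 4807 + 451 = 5258
student 13: 5258 + 451 = 5709
student 14: 5709 + 451 = 6160
student 15: 6160 + 451 = 6611
student 16: 6611 + 451 = 7062
student 17: 7062 + 451 = 7513
student 18: 7513 + 451 = 7964
student 19: 7964 + 451 = 8415
student 20: 8415 + 451 = 8866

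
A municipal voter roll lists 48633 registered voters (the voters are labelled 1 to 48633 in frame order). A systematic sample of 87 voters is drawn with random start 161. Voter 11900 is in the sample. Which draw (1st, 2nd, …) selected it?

k = 48633/87 = 559
position = (11900 − 161)/559 + 1 = 11739/559 + 1 = 21 + 1 = 22

22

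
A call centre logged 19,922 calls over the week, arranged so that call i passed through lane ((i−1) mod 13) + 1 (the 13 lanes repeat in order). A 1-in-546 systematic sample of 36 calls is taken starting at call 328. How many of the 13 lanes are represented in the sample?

1

Consecutive selections differ by k = 546, so their lane numbers differ by 546 mod 13 = 0.
gcd(546, 13) = 13, so the sample visits 13/13 = 1 distinct residues mod 13.
Start 328 is lane 3; the lanes hit are 3.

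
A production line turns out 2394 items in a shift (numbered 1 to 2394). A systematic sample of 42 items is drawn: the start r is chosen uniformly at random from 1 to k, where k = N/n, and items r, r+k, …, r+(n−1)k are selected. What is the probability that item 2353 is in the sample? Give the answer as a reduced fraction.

k = 2394/42 = 57.
Item 2353 is selected iff r ≡ 2353 (mod 57); exactly one such r in {1,…,57}.
Inclusion probability = 1/57.

1/57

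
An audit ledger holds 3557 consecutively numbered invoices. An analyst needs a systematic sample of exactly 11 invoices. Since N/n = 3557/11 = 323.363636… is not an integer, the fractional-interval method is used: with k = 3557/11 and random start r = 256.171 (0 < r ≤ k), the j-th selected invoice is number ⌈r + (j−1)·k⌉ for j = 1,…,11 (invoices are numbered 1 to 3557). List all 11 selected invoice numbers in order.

257, 580, 903, 1227, 1550, 1873, 2197, 2520, 2844, 3167, 3490

j=1: r + 0k = 256.171 → ⌈·⌉ = 257
j=2: r + 1k = 579.534636… → ⌈·⌉ = 580
j=3: r + 2k = 902.898272… → ⌈·⌉ = 903
j=4: r + 3k = 1226.261909… → ⌈·⌉ = 1227
j=5: r + 4k = 1549.625545… → ⌈·⌉ = 1550
j=6: r + 5k = 1872.989181… → ⌈·⌉ = 1873
j=7: r + 6k = 2196.352818… → ⌈·⌉ = 2197
j=8: r + 7k = 2519.716454… → ⌈·⌉ = 2520
j=9: r + 8k = 2843.080090… → ⌈·⌉ = 2844
j=10: r + 9k = 3166.443727… → ⌈·⌉ = 3167
j=11: r + 10k = 3489.807363… → ⌈·⌉ = 3490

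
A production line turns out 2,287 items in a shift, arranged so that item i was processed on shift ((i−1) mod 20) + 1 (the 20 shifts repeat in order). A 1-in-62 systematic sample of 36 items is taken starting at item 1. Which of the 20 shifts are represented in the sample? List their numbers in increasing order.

1, 3, 5, 7, 9, 11, 13, 15, 17, 19

Consecutive selections differ by k = 62, so their shift numbers differ by 62 mod 20 = 2.
gcd(62, 20) = 2, so the sample visits 20/2 = 10 distinct residues mod 20.
Start 1 is shift 1; the shifts hit are 1, 3, 5, 7, 9, 11, 13, 15, 17, 19.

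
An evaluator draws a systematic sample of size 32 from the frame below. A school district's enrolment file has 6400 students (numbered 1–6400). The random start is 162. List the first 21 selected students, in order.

k = N/n = 6400/32 = 200
student 1: 162
student 2: 162 + 200 = 362
student 3: 362 + 200 = 562
student 4: 562 + 200 = 762
student 5: 762 + 200 = 962
student 6: 962 + 200 = 1162
student 7: 1162 + 200 = 1362
student 8: 1362 + 200 = 1562
student 9: 1562 + 200 = 1762
student 10: 1762 + 200 = 1962
student 11: 1962 + 200 = 2162
student 12: 2162 + 200 = 2362
student 13: 2362 + 200 = 2562
student 14: 2562 + 200 = 2762
student 15: 2762 + 200 = 2962
student 16: 2962 + 200 = 3162
student 17: 3162 + 200 = 3362
student 18: 3362 + 200 = 3562
student 19: 3562 + 200 = 3762
student 20: 3762 + 200 = 3962
student 21: 3962 + 200 = 4162

162, 362, 562, 762, 962, 1162, 1362, 1562, 1762, 1962, 2162, 2362, 2562, 2762, 2962, 3162, 3362, 3562, 3762, 3962, 4162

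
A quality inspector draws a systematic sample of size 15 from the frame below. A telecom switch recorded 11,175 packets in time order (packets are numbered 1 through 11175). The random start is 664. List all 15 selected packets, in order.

k = N/n = 11175/15 = 745
packet 1: 664
packet 2: 664 + 745 = 1409
packet 3: 1409 + 745 = 2154
packet 4: 2154 + 745 = 2899
packet 5: 2899 + 745 = 3644
packet 6: 3644 + 745 = 4389
packet 7: 4389 + 745 = 5134
packet 8: 5134 + 745 = 5879
packet 9: 5879 + 745 = 6624
packet 10: 6624 + 745 = 7369
packet 11: 7369 + 745 = 8114
packet 12: 8114 + 745 = 8859
packet 13: 8859 + 745 = 9604
packet 14: 9604 + 745 = 10349
packet 15: 10349 + 745 = 11094

664, 1409, 2154, 2899, 3644, 4389, 5134, 5879, 6624, 7369, 8114, 8859, 9604, 10349, 11094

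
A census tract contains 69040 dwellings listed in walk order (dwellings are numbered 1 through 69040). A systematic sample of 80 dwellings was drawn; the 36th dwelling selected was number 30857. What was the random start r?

652

k = 69040/80 = 863
r = 30857 − (36−1)×863 = 30857 − 30205 = 652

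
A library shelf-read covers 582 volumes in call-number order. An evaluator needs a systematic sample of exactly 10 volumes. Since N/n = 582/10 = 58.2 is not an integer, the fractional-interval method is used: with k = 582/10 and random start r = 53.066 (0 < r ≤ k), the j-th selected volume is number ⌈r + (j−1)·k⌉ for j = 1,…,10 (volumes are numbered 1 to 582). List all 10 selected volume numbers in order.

54, 112, 170, 228, 286, 345, 403, 461, 519, 577

j=1: r + 0k = 53.066 → ⌈·⌉ = 54
j=2: r + 1k = 111.266 → ⌈·⌉ = 112
j=3: r + 2k = 169.466 → ⌈·⌉ = 170
j=4: r + 3k = 227.666 → ⌈·⌉ = 228
j=5: r + 4k = 285.866 → ⌈·⌉ = 286
j=6: r + 5k = 344.066 → ⌈·⌉ = 345
j=7: r + 6k = 402.266 → ⌈·⌉ = 403
j=8: r + 7k = 460.466 → ⌈·⌉ = 461
j=9: r + 8k = 518.666 → ⌈·⌉ = 519
j=10: r + 9k = 576.866 → ⌈·⌉ = 577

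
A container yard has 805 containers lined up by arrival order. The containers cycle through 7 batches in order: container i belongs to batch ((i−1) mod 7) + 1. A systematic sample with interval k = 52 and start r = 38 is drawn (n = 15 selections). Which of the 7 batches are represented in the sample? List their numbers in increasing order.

1, 2, 3, 4, 5, 6, 7

Consecutive selections differ by k = 52, so their batch numbers differ by 52 mod 7 = 3.
gcd(52, 7) = 1, so the sample visits 7/1 = 7 distinct residues mod 7.
Start 38 is batch 3; the batches hit are 1, 2, 3, 4, 5, 6, 7.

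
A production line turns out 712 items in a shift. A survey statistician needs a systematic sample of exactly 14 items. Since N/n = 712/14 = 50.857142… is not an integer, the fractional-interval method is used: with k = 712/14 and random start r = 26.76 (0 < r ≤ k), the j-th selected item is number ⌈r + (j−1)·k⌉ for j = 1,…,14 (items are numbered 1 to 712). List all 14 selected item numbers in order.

j=1: r + 0k = 26.76 → ⌈·⌉ = 27
j=2: r + 1k = 77.617142… → ⌈·⌉ = 78
j=3: r + 2k = 128.474285… → ⌈·⌉ = 129
j=4: r + 3k = 179.331428… → ⌈·⌉ = 180
j=5: r + 4k = 230.188571… → ⌈·⌉ = 231
j=6: r + 5k = 281.045714… → ⌈·⌉ = 282
j=7: r + 6k = 331.902857… → ⌈·⌉ = 332
j=8: r + 7k = 382.76 → ⌈·⌉ = 383
j=9: r + 8k = 433.617142… → ⌈·⌉ = 434
j=10: r + 9k = 484.474285… → ⌈·⌉ = 485
j=11: r + 10k = 535.331428… → ⌈·⌉ = 536
j=12: r + 11k = 586.188571… → ⌈·⌉ = 587
j=13: r + 12k = 637.045714… → ⌈·⌉ = 638
j=14: r + 13k = 687.902857… → ⌈·⌉ = 688

27, 78, 129, 180, 231, 282, 332, 383, 434, 485, 536, 587, 638, 688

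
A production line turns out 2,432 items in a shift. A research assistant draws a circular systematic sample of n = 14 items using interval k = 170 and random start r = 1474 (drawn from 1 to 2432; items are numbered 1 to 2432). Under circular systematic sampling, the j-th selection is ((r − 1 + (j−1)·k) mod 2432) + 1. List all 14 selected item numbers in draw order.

Selection 1: 1474
Selection 2: 1474 + 170 = 1644
Selection 3: 1644 + 170 = 1814
Selection 4: 1814 + 170 = 1984
Selection 5: 1984 + 170 = 2154
Selection 6: 2154 + 170 = 2324
Selection 7: 2324 + 170 = 2494 → 2494 − 2432 = 62
Selection 8: 62 + 170 = 232
Selection 9: 232 + 170 = 402
Selection 10: 402 + 170 = 572
Selection 11: 572 + 170 = 742
Selection 12: 742 + 170 = 912
Selection 13: 912 + 170 = 1082
Selection 14: 1082 + 170 = 1252

1474, 1644, 1814, 1984, 2154, 2324, 62, 232, 402, 572, 742, 912, 1082, 1252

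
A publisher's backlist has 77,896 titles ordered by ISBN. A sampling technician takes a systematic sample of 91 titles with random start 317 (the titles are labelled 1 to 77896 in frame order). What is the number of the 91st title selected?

k = 77896/91 = 856
91st selection = r + (91−1)·k = 317 + 90×856 = 317 + 77040 = 77357

77357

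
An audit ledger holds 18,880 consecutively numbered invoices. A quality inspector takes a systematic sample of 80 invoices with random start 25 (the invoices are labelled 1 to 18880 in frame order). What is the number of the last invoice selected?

k = 18880/80 = 236
80th selection = r + (80−1)·k = 25 + 79×236 = 25 + 18644 = 18669

18669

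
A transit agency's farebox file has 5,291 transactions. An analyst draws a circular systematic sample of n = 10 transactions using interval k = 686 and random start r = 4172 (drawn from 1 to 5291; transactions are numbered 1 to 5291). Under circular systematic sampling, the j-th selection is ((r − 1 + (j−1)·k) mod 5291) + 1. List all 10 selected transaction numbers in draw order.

4172, 4858, 253, 939, 1625, 2311, 2997, 3683, 4369, 5055

Selection 1: 4172
Selection 2: 4172 + 686 = 4858
Selection 3: 4858 + 686 = 5544 → 5544 − 5291 = 253
Selection 4: 253 + 686 = 939
Selection 5: 939 + 686 = 1625
Selection 6: 1625 + 686 = 2311
Selection 7: 2311 + 686 = 2997
Selection 8: 2997 + 686 = 3683
Selection 9: 3683 + 686 = 4369
Selection 10: 4369 + 686 = 5055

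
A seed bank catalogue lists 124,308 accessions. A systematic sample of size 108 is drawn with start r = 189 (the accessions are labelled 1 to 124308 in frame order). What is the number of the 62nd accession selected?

70400

k = 124308/108 = 1151
62nd selection = r + (62−1)·k = 189 + 61×1151 = 189 + 70211 = 70400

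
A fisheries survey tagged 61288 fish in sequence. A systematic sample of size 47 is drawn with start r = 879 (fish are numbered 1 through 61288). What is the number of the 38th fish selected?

49127

k = 61288/47 = 1304
38th selection = r + (38−1)·k = 879 + 37×1304 = 879 + 48248 = 49127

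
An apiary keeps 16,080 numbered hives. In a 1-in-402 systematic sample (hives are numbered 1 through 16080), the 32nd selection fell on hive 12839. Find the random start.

k = 402
r = 12839 − (32−1)×402 = 12839 − 12462 = 377

377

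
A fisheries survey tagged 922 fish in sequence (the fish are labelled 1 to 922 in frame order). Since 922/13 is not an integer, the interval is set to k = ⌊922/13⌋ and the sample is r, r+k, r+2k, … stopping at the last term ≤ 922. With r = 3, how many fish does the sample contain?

k = ⌊922/13⌋ = 70
Achieved size = ⌊(922 − 3)/70⌋ + 1 = ⌊919/70⌋ + 1 = 13 + 1 = 14
(last selection: 3 + 13×70 = 913 ≤ 922; next would be 983 > 922)

14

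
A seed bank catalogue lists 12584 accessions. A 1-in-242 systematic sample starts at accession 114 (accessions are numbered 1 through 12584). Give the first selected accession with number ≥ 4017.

4228

k = 242
Steps past start: ⌈(4017 − 114)/242⌉ = ⌈3903/242⌉ = 17
Selected accession: 114 + 17×242 = 4228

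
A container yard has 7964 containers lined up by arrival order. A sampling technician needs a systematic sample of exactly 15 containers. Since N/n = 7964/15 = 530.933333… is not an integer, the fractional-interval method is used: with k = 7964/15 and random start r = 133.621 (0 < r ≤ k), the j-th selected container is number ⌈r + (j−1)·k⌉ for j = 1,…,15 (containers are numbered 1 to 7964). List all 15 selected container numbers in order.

134, 665, 1196, 1727, 2258, 2789, 3320, 3851, 4382, 4913, 5443, 5974, 6505, 7036, 7567

j=1: r + 0k = 133.621 → ⌈·⌉ = 134
j=2: r + 1k = 664.554333… → ⌈·⌉ = 665
j=3: r + 2k = 1195.487666… → ⌈·⌉ = 1196
j=4: r + 3k = 1726.421 → ⌈·⌉ = 1727
j=5: r + 4k = 2257.354333… → ⌈·⌉ = 2258
j=6: r + 5k = 2788.287666… → ⌈·⌉ = 2789
j=7: r + 6k = 3319.221 → ⌈·⌉ = 3320
j=8: r + 7k = 3850.154333… → ⌈·⌉ = 3851
j=9: r + 8k = 4381.087666… → ⌈·⌉ = 4382
j=10: r + 9k = 4912.021 → ⌈·⌉ = 4913
j=11: r + 10k = 5442.954333… → ⌈·⌉ = 5443
j=12: r + 11k = 5973.887666… → ⌈·⌉ = 5974
j=13: r + 12k = 6504.821 → ⌈·⌉ = 6505
j=14: r + 13k = 7035.754333… → ⌈·⌉ = 7036
j=15: r + 14k = 7566.687666… → ⌈·⌉ = 7567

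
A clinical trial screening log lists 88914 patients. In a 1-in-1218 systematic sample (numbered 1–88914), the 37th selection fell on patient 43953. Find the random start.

105

k = 1218
r = 43953 − (37−1)×1218 = 43953 − 43848 = 105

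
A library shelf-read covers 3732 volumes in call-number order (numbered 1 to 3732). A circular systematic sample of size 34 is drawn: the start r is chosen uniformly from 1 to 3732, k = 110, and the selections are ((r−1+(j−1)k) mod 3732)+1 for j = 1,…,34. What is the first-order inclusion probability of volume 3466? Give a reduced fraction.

For each position j, as r ranges over 1…3732 the j-th selection hits every volume exactly once, so volume 3466 is selected for exactly 34 of the 3732 starts.
Inclusion probability = 34/3732 = 17/1866.

17/1866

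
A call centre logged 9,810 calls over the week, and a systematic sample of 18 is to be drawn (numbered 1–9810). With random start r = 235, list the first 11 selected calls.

k = N/n = 9810/18 = 545
call 1: 235
call 2: 235 + 545 = 780
call 3: 780 + 545 = 1325
call 4: 1325 + 545 = 1870
call 5: 1870 + 545 = 2415
call 6: 2415 + 545 = 2960
call 7: 2960 + 545 = 3505
call 8: 3505 + 545 = 4050
call 9: 4050 + 545 = 4595
call 10: 4595 + 545 = 5140
call 11: 5140 + 545 = 5685

235, 780, 1325, 1870, 2415, 2960, 3505, 4050, 4595, 5140, 5685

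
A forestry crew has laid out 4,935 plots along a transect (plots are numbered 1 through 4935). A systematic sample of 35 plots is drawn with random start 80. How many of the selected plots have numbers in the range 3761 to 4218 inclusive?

k = 4935/35 = 141
First selection ≥ 3761: 80 + ⌈(3761−80)/141⌉·141 = 80 + 27×141 = 3887
Last selection ≤ 4218: 80 + ⌊(4218−80)/141⌋·141 = 80 + 29×141 = 4169
Count = 29 − 27 + 1 = 3

3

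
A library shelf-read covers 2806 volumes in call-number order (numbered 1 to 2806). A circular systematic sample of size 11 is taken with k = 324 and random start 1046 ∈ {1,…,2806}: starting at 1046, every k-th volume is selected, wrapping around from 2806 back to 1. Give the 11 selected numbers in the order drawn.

1046, 1370, 1694, 2018, 2342, 2666, 184, 508, 832, 1156, 1480

Selection 1: 1046
Selection 2: 1046 + 324 = 1370
Selection 3: 1370 + 324 = 1694
Selection 4: 1694 + 324 = 2018
Selection 5: 2018 + 324 = 2342
Selection 6: 2342 + 324 = 2666
Selection 7: 2666 + 324 = 2990 → 2990 − 2806 = 184
Selection 8: 184 + 324 = 508
Selection 9: 508 + 324 = 832
Selection 10: 832 + 324 = 1156
Selection 11: 1156 + 324 = 1480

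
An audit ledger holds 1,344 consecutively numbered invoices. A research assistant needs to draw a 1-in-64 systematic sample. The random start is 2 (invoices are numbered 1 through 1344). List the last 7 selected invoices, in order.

15th selection = 2 + 14×64 = 898
16th: 898 + 64 = 962
17th: 962 + 64 = 1026
18th: 1026 + 64 = 1090
19th: 1090 + 64 = 1154
20th: 1154 + 64 = 1218
21st: 1218 + 64 = 1282

898, 962, 1026, 1090, 1154, 1218, 1282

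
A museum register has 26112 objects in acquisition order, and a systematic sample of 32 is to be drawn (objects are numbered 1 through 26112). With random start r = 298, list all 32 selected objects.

k = N/n = 26112/32 = 816
object 1: 298
object 2: 298 + 816 = 1114
object 3: 1114 + 816 = 1930
object 4: 1930 + 816 = 2746
object 5: 2746 + 816 = 3562
object 6: 3562 + 816 = 4378
object 7: 4378 + 816 = 5194
object 8: 5194 + 816 = 6010
object 9: 6010 + 816 = 6826
object 10: 6826 + 816 = 7642
object 11: 7642 + 816 = 8458
object 12: 8458 + 816 = 9274
object 13: 9274 + 816 = 10090
object 14: 10090 + 816 = 10906
object 15: 10906 + 816 = 11722
object 16: 11722 + 816 = 12538
object 17: 12538 + 816 = 13354
object 18: 13354 + 816 = 14170
object 19: 14170 + 816 = 14986
object 20: 14986 + 816 = 15802
object 21: 15802 + 816 = 16618
object 22: 16618 + 816 = 17434
object 23: 17434 + 816 = 18250
object 24: 18250 + 816 = 19066
object 25: 19066 + 816 = 19882
object 26: 19882 + 816 = 20698
object 27: 20698 + 816 = 21514
object 28: 21514 + 816 = 22330
object 29: 22330 + 816 = 23146
object 30: 23146 + 816 = 23962
object 31: 23962 + 816 = 24778
object 32: 24778 + 816 = 25594

298, 1114, 1930, 2746, 3562, 4378, 5194, 6010, 6826, 7642, 8458, 9274, 10090, 10906, 11722, 12538, 13354, 14170, 14986, 15802, 16618, 17434, 18250, 19066, 19882, 20698, 21514, 22330, 23146, 23962, 24778, 25594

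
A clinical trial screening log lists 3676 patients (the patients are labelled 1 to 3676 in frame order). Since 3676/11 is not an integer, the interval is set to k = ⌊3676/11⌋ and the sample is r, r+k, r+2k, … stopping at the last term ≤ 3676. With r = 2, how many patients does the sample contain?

k = ⌊3676/11⌋ = 334
Achieved size = ⌊(3676 − 2)/334⌋ + 1 = ⌊3674/334⌋ + 1 = 11 + 1 = 12
(last selection: 2 + 11×334 = 3676 ≤ 3676; next would be 4010 > 3676)

12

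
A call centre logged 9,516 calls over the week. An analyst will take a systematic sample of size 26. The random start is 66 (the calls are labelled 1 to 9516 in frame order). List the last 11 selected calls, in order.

5556, 5922, 6288, 6654, 7020, 7386, 7752, 8118, 8484, 8850, 9216

k = N/n = 9516/26 = 366
16th selection = 66 + 15×366 = 5556
17th: 5556 + 366 = 5922
18th: 5922 + 366 = 6288
19th: 6288 + 366 = 6654
20th: 6654 + 366 = 7020
21st: 7020 + 366 = 7386
22nd: 7386 + 366 = 7752
23rd: 7752 + 366 = 8118
24th: 8118 + 366 = 8484
25th: 8484 + 366 = 8850
26th: 8850 + 366 = 9216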